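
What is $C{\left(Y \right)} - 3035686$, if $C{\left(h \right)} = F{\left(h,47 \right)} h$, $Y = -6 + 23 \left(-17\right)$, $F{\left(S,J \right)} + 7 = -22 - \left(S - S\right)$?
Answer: $-3024173$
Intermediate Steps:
$F{\left(S,J \right)} = -29$ ($F{\left(S,J \right)} = -7 - 22 = -29$)
$Y = -397$ ($Y = -6 - 391 = -397$)
$C{\left(h \right)} = - 29 h$
$C{\left(Y \right)} - 3035686 = \left(-29\right) \left(-397\right) - 3035686 = 11513 - 3035686 = -3024173$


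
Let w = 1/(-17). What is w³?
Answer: -1/4913 ≈ -0.00020354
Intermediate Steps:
w = -1/17 ≈ -0.058824
w³ = (-1/17)³ = -1/4913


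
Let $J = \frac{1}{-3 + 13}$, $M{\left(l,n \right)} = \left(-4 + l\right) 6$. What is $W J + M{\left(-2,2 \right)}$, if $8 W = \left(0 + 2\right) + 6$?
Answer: $- \frac{359}{10} \approx -35.9$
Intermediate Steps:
$M{\left(l,n \right)} = -24 + 6 l$
$J = \frac{1}{10} \approx 0.1$
$W = 1$ ($W = \frac{\left(0 + 2\right) + 6}{8} = \frac{2 + 6}{8} = \frac{1}{8} \cdot 8 = 1$)
$W J + M{\left(-2,2 \right)} = 1 \cdot \frac{1}{10} + \left(-24 + 6 \left(-2\right)\right) = \frac{1}{10} - 36 = - \frac{359}{10}$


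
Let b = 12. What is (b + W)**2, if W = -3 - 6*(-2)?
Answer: 441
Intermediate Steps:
W = 9 (W = -3 + 12 = 9)
(b + W)**2 = (12 + 9)**2 = 21**2 = 441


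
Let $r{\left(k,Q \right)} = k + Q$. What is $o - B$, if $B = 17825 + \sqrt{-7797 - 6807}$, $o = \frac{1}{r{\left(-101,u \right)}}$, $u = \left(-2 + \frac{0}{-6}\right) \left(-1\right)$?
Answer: $- \frac{1764676}{99} - 2 i \sqrt{3651} \approx -17825.0 - 120.85 i$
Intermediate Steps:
$u = 2$ ($u = \left(-2 + 0 \left(- \frac{1}{6}\right)\right) \left(-1\right) = \left(-2 + 0\right) \left(-1\right) = \left(-2\right) \left(-1\right) = 2$)
$r{\left(k,Q \right)} = Q + k$
$o = - \frac{1}{99}$ ($o = \frac{1}{2 - 101} = \frac{1}{-99} = - \frac{1}{99} \approx -0.010101$)
$B = 17825 + 2 i \sqrt{3651}$ ($B = 17825 + \sqrt{-14604} = 17825 + 2 i \sqrt{3651} \approx 17825.0 + 120.85 i$)
$o - B = - \frac{1}{99} - \left(17825 + 2 i \sqrt{3651}\right) = - \frac{1764676}{99} - 2 i \sqrt{3651}$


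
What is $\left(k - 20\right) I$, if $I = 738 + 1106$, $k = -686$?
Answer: $-1301864$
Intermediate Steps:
$I = 1844$
$\left(k - 20\right) I = \left(-686 - 20\right) 1844 = \left(-706\right) 1844 = -1301864$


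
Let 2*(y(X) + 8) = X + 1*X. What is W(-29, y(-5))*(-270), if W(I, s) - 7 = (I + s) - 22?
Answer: 15390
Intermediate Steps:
y(X) = -8 + X (y(X) = -8 + (X + 1*X)/2 = -8 + (X + X)/2 = -8 + (2*X)/2 = -8 + X)
W(I, s) = -15 + I + s (W(I, s) = 7 + ((I + s) - 22) = 7 + (-22 + I + s) = -15 + I + s)
W(-29, y(-5))*(-270) = (-15 - 29 + (-8 - 5))*(-270) = (-15 - 29 - 13)*(-270) = -57*(-270) = 15390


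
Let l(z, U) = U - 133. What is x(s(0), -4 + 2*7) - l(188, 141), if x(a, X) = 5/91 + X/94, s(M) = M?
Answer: -33526/4277 ≈ -7.8387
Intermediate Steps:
l(z, U) = -133 + U
x(a, X) = 5/91 + X/94 (x(a, X) = 5*(1/91) + X*(1/94) = 5/91 + X/94)
x(s(0), -4 + 2*7) - l(188, 141) = (5/91 + (-4 + 2*7)/94) - (-133 + 141) = (5/91 + (-4 + 14)/94) - 1*8 = (5/91 + (1/94)*10) - 8 = (5/91 + 5/47) - 8 = 690/4277 - 8 = -33526/4277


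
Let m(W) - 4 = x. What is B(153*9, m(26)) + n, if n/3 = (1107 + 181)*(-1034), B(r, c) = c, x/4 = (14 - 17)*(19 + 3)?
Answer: -3995636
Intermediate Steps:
x = -264 (x = 4*((14 - 17)*(19 + 3)) = 4*(-3*22) = 4*(-66) = -264)
m(W) = -260 (m(W) = 4 - 264 = -260)
n = -3995376 (n = 3*((1107 + 181)*(-1034)) = 3*(1288*(-1034)) = 3*(-1331792) = -3995376)
B(153*9, m(26)) + n = -260 - 3995376 = -3995636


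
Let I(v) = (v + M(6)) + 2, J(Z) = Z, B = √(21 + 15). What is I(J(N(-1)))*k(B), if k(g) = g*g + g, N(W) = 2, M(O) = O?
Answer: 420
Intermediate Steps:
B = 6 (B = √36 = 6)
k(g) = g + g² (k(g) = g² + g = g + g²)
I(v) = 8 + v (I(v) = (v + 6) + 2 = (6 + v) + 2 = 8 + v)
I(J(N(-1)))*k(B) = (8 + 2)*(6*(1 + 6)) = 10*(6*7) = 10*42 = 420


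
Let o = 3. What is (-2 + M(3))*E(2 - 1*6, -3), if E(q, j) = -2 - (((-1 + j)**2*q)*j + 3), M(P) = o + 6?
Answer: -1379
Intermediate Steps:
M(P) = 9 (M(P) = 3 + 6 = 9)
E(q, j) = -5 - j*q*(-1 + j)**2 (E(q, j) = -2 - ((q*(-1 + j)**2)*j + 3) = -2 - (j*q*(-1 + j)**2 + 3) = -2 - (3 + j*q*(-1 + j)**2) = -2 + (-3 - j*q*(-1 + j)**2) = -5 - j*q*(-1 + j)**2)
(-2 + M(3))*E(2 - 1*6, -3) = (-2 + 9)*(-5 - 1*(-3)*(2 - 1*6)*(-1 - 3)**2) = 7*(-5 - 1*(-3)*(2 - 6)*(-4)**2) = 7*(-5 - 1*(-3)*(-4)*16) = 7*(-5 - 192) = 7*(-197) = -1379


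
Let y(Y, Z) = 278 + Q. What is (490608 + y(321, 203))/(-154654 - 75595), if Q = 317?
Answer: -491203/230249 ≈ -2.1334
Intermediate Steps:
y(Y, Z) = 595 (y(Y, Z) = 278 + 317 = 595)
(490608 + y(321, 203))/(-154654 - 75595) = (490608 + 595)/(-154654 - 75595) = 491203/(-230249) = 491203*(-1/230249) = -491203/230249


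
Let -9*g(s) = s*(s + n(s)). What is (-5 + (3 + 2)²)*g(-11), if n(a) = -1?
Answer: -880/3 ≈ -293.33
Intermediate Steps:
g(s) = -s*(-1 + s)/9 (g(s) = -s*(s - 1)/9 = -s*(-1 + s)/9)
(-5 + (3 + 2)²)*g(-11) = (-5 + (3 + 2)²)*((⅑)*(-11)*(1 - 1*(-11))) = (-5 + 5²)*((⅑)*(-11)*(1 + 11)) = (-5 + 25)*((⅑)*(-11)*12) = 20*(-44/3) = -880/3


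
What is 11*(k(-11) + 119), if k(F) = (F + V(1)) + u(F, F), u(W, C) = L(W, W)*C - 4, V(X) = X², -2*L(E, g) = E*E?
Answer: 16951/2 ≈ 8475.5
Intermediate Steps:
L(E, g) = -E²/2 (L(E, g) = -E*E/2 = -E²/2)
u(W, C) = -4 - C*W²/2 (u(W, C) = (-W²/2)*C - 4 = -C*W²/2 - 4 = -4 - C*W²/2)
k(F) = -3 + F - F³/2 (k(F) = (F + 1²) + (-4 - F*F²/2) = (F + 1) + (-4 - F³/2) = (1 + F) + (-4 - F³/2) = -3 + F - F³/2)
11*(k(-11) + 119) = 11*((-3 - 11 - ½*(-11)³) + 119) = 11*((-3 - 11 - ½*(-1331)) + 119) = 11*((-3 - 11 + 1331/2) + 119) = 11*(1303/2 + 119) = 11*(1541/2) = 16951/2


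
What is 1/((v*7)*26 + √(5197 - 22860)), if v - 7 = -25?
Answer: -3276/10749839 - I*√17663/10749839 ≈ -0.00030475 - 1.2363e-5*I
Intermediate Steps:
v = -18 (v = 7 - 25 = -18)
1/((v*7)*26 + √(5197 - 22860)) = 1/(-18*7*26 + √(5197 - 22860)) = 1/(-126*26 + √(-17663)) = 1/(-3276 + I*√17663)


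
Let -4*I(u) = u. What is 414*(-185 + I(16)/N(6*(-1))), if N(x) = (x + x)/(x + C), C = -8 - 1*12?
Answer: -80178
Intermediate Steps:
C = -20 (C = -8 - 12 = -20)
I(u) = -u/4
N(x) = 2*x/(-20 + x) (N(x) = (x + x)/(x - 20) = (2*x)/(-20 + x) = 2*x/(-20 + x))
414*(-185 + I(16)/N(6*(-1))) = 414*(-185 + (-1/4*16)/((2*(6*(-1))/(-20 + 6*(-1))))) = 414*(-185 - 4/(2*(-6)/(-20 - 6))) = 414*(-185 - 4/(2*(-6)/(-26))) = 414*(-185 - 4/(2*(-6)*(-1/26))) = 414*(-185 - 4/6/13) = 414*(-185 - 4*13/6) = 414*(-185 - 26/3) = 414*(-581/3) = -80178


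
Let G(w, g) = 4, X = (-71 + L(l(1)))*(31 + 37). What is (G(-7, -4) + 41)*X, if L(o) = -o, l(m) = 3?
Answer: -226440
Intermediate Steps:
X = -5032 (X = (-71 - 1*3)*(31 + 37) = (-71 - 3)*68 = -74*68 = -5032)
(G(-7, -4) + 41)*X = (4 + 41)*(-5032) = 45*(-5032) = -226440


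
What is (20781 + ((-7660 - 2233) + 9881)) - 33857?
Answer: -13088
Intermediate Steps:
(20781 + ((-7660 - 2233) + 9881)) - 33857 = (20781 + (-9893 + 9881)) - 33857 = (20781 - 12) - 33857 = 20769 - 33857 = -13088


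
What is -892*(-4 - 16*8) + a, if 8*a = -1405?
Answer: 940547/8 ≈ 1.1757e+5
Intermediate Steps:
a = -1405/8 (a = (⅛)*(-1405) = -1405/8 ≈ -175.63)
-892*(-4 - 16*8) + a = -892*(-4 - 16*8) - 1405/8 = -892*(-4 - 128) - 1405/8 = -892*(-132) - 1405/8 = 117744 - 1405/8 = 940547/8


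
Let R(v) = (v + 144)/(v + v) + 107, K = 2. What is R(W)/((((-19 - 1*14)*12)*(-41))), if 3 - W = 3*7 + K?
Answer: 1039/162360 ≈ 0.0063994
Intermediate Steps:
W = -20 (W = 3 - (3*7 + 2) = 3 - (21 + 2) = 3 - 1*23 = 3 - 23 = -20)
R(v) = 107 + (144 + v)/(2*v) (R(v) = (144 + v)/((2*v)) + 107 = (144 + v)*(1/(2*v)) + 107 = (144 + v)/(2*v) + 107 = 107 + (144 + v)/(2*v))
R(W)/((((-19 - 1*14)*12)*(-41))) = (215/2 + 72/(-20))/((((-19 - 1*14)*12)*(-41))) = (215/2 + 72*(-1/20))/((((-19 - 14)*12)*(-41))) = (215/2 - 18/5)/((-33*12*(-41))) = 1039/(10*((-396*(-41)))) = (1039/10)/16236 = (1039/10)*(1/16236) = 1039/162360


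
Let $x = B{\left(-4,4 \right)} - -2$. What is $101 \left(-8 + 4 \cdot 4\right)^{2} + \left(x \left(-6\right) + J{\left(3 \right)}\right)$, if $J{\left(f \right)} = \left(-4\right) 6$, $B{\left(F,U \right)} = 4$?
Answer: $6404$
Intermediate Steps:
$J{\left(f \right)} = -24$
$x = 6$ ($x = 4 - -2 = 4 + 2 = 6$)
$101 \left(-8 + 4 \cdot 4\right)^{2} + \left(x \left(-6\right) + J{\left(3 \right)}\right) = 101 \left(-8 + 4 \cdot 4\right)^{2} + \left(6 \left(-6\right) - 24\right) = 101 \left(-8 + 16\right)^{2} - 60 = 101 \cdot 8^{2} - 60 = 101 \cdot 64 - 60 = 6464 - 60 = 6404$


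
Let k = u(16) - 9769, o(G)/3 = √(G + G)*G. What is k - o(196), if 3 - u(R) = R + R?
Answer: -9798 - 8232*√2 ≈ -21440.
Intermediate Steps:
u(R) = 3 - 2*R (u(R) = 3 - (R + R) = 3 - 2*R)
o(G) = 3*√2*G^(3/2) (o(G) = 3*(√(G + G)*G) = 3*(√(2*G)*G) = 3*((√2*√G)*G) = 3*(√2*G^(3/2)) = 3*√2*G^(3/2))
k = -9798 (k = (3 - 2*16) - 9769 = (3 - 32) - 9769 = -29 - 9769 = -9798)
k - o(196) = -9798 - 3*√2*196^(3/2) = -9798 - 3*√2*2744 = -9798 - 8232*√2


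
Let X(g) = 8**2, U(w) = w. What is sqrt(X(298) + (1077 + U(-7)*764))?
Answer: I*sqrt(4207) ≈ 64.861*I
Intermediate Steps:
X(g) = 64
sqrt(X(298) + (1077 + U(-7)*764)) = sqrt(64 + (1077 - 7*764)) = sqrt(64 + (1077 - 5348)) = sqrt(64 - 4271) = sqrt(-4207) = I*sqrt(4207)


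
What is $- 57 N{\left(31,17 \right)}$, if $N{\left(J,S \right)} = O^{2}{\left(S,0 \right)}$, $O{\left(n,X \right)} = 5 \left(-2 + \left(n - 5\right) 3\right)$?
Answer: $-1647300$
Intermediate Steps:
$O{\left(n,X \right)} = -85 + 15 n$ ($O{\left(n,X \right)} = 5 \left(-2 + \left(-5 + n\right) 3\right) = 5 \left(-2 + \left(-15 + 3 n\right)\right) = 5 \left(-17 + 3 n\right) = -85 + 15 n$)
$N{\left(J,S \right)} = \left(-85 + 15 S\right)^{2}$
$- 57 N{\left(31,17 \right)} = - 57 \cdot 25 \left(-17 + 3 \cdot 17\right)^{2} = - 57 \cdot 25 \left(-17 + 51\right)^{2} = - 57 \cdot 25 \cdot 34^{2} = - 57 \cdot 25 \cdot 1156 = \left(-57\right) 28900 = -1647300$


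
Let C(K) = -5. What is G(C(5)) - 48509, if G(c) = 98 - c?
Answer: -48406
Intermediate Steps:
G(C(5)) - 48509 = (98 - 1*(-5)) - 48509 = (98 + 5) - 48509 = 103 - 48509 = -48406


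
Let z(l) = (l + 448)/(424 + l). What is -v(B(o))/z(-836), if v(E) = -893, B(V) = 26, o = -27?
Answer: 91979/97 ≈ 948.24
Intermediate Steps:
z(l) = (448 + l)/(424 + l)
-v(B(o))/z(-836) = -(-893)/((448 - 836)/(424 - 836)) = -(-893)/(-388/(-412)) = -(-893)/((-1/412*(-388))) = -(-893)/97/103 = -(-893)*103/97 = -1*(-91979/97) = 91979/97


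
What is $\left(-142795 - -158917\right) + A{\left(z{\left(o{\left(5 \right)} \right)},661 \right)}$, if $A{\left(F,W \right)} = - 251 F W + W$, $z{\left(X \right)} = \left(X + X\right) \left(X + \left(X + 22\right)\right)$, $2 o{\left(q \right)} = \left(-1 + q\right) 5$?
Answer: $-139348457$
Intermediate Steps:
$o{\left(q \right)} = - \frac{5}{2} + \frac{5 q}{2}$ ($o{\left(q \right)} = \frac{\left(-1 + q\right) 5}{2} = \frac{-5 + 5 q}{2} = - \frac{5}{2} + \frac{5 q}{2}$)
$z{\left(X \right)} = 2 X \left(22 + 2 X\right)$ ($z{\left(X \right)} = 2 X \left(X + \left(22 + X\right)\right) = 2 X \left(22 + 2 X\right)$)
$A{\left(F,W \right)} = W - 251 F W$ ($A{\left(F,W \right)} = - 251 F W + W = W - 251 F W$)
$\left(-142795 - -158917\right) + A{\left(z{\left(o{\left(5 \right)} \right)},661 \right)} = \left(-142795 - -158917\right) + 661 \left(1 - 251 \cdot 4 \left(- \frac{5}{2} + \frac{5}{2} \cdot 5\right) \left(11 + \left(- \frac{5}{2} + \frac{5}{2} \cdot 5\right)\right)\right) = \left(-142795 + 158917\right) + 661 \left(1 - 251 \cdot 4 \left(- \frac{5}{2} + \frac{25}{2}\right) \left(11 + \left(- \frac{5}{2} + \frac{25}{2}\right)\right)\right) = 16122 + 661 \left(1 - 251 \cdot 4 \cdot 10 \left(11 + 10\right)\right) = 16122 + 661 \left(1 - 251 \cdot 4 \cdot 10 \cdot 21\right) = 16122 + 661 \left(1 - 210840\right) = 16122 + 661 \left(-210839\right) = 16122 - 139364579 = -139348457$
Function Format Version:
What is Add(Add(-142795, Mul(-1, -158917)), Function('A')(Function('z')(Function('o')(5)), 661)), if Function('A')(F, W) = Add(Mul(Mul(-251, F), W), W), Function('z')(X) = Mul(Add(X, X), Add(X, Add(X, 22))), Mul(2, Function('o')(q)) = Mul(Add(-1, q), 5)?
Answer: -139348457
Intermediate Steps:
Function('o')(q) = Add(Rational(-5, 2), Mul(Rational(5, 2), q)) (Function('o')(q) = Mul(Rational(1, 2), Mul(Add(-1, q), 5)) = Mul(Rational(1, 2), Add(-5, Mul(5, q))) = Add(Rational(-5, 2), Mul(Rational(5, 2), q)))
Function('z')(X) = Mul(2, X, Add(22, Mul(2, X))) (Function('z')(X) = Mul(Mul(2, X), Add(X, Add(22, X))) = Mul(Mul(2, X), Add(22, Mul(2, X))) = Mul(2, X, Add(22, Mul(2, X))))
Function('A')(F, W) = Add(W, Mul(-251, F, W)) (Function('A')(F, W) = Add(Mul(-251, F, W), W) = Add(W, Mul(-251, F, W)))
Add(Add(-142795, Mul(-1, -158917)), Function('A')(Function('z')(Function('o')(5)), 661)) = Add(Add(-142795, Mul(-1, -158917)), Mul(661, Add(1, Mul(-251, Mul(4, Add(Rational(-5, 2), Mul(Rational(5, 2), 5)), Add(11, Add(Rational(-5, 2), Mul(Rational(5, 2), 5)))))))) = Add(Add(-142795, 158917), Mul(661, Add(1, Mul(-251, Mul(4, Add(Rational(-5, 2), Rational(25, 2)), Add(11, Add(Rational(-5, 2), Rational(25, 2)))))))) = Add(16122, Mul(661, Add(1, Mul(-251, Mul(4, 10, Add(11, 10)))))) = Add(16122, Mul(661, Add(1, Mul(-251, Mul(4, 10, 21))))) = Add(16122, Mul(661, Add(1, Mul(-251, 840)))) = Add(16122, Mul(661, Add(1, -210840))) = Add(16122, Mul(661, -210839)) = Add(16122, -139364579) = -139348457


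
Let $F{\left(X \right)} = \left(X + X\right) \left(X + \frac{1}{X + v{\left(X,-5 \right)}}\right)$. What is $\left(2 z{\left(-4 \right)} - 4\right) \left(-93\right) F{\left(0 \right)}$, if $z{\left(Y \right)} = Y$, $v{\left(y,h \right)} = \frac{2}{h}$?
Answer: $0$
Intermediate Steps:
$F{\left(X \right)} = 2 X \left(X + \frac{1}{- \frac{2}{5} + X}\right)$ ($F{\left(X \right)} = \left(X + X\right) \left(X + \frac{1}{X + \frac{2}{-5}}\right) = 2 X \left(X + \frac{1}{X + 2 \left(- \frac{1}{5}\right)}\right) = 2 X \left(X + \frac{1}{X - \frac{2}{5}}\right) = 2 X \left(X + \frac{1}{- \frac{2}{5} + X}\right)$)
$\left(2 z{\left(-4 \right)} - 4\right) \left(-93\right) F{\left(0 \right)} = \left(2 \left(-4\right) - 4\right) \left(-93\right) 2 \cdot 0 \frac{1}{-2 + 5 \cdot 0} \left(5 - 0 + 5 \cdot 0^{2}\right) = \left(-8 - 4\right) \left(-93\right) 2 \cdot 0 \frac{1}{-2 + 0} \left(5 + 0 + 5 \cdot 0\right) = \left(-12\right) \left(-93\right) 2 \cdot 0 \frac{1}{-2} \left(5 + 0 + 0\right) = 1116 \cdot 2 \cdot 0 \left(- \frac{1}{2}\right) 5 = 1116 \cdot 0 = 0$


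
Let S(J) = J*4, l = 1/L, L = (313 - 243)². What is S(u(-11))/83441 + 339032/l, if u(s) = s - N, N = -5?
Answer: 138616928648776/83441 ≈ 1.6613e+9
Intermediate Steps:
L = 4900 (L = 70² = 4900)
u(s) = 5 + s (u(s) = s - 1*(-5) = s + 5 = 5 + s)
l = 1/4900 ≈ 0.00020408
S(J) = 4*J
S(u(-11))/83441 + 339032/l = (4*(5 - 11))/83441 + 339032/(1/4900) = (4*(-6))*(1/83441) + 339032*4900 = -24*1/83441 + 1661256800 = -24/83441 + 1661256800 = 138616928648776/83441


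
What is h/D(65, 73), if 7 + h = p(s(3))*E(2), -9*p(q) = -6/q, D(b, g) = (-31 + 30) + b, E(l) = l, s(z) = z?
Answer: -59/576 ≈ -0.10243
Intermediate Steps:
D(b, g) = -1 + b
p(q) = 2/(3*q) (p(q) = -(-2)/(3*q) = 2/(3*q))
h = -59/9 (h = -7 + ((⅔)/3)*2 = -7 + ((⅔)*(⅓))*2 = -7 + (2/9)*2 = -7 + 4/9 = -59/9 ≈ -6.5556)
h/D(65, 73) = -59/(9*(-1 + 65)) = -59/9/64 = -59/9*1/64 = -59/576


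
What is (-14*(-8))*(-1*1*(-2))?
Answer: 224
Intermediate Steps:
(-14*(-8))*(-1*1*(-2)) = 112*(-1*(-2)) = 112*2 = 224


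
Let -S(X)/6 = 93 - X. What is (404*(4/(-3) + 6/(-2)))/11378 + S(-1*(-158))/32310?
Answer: -868777/6127053 ≈ -0.14179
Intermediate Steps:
S(X) = -558 + 6*X (S(X) = -6*(93 - X) = -558 + 6*X)
(404*(4/(-3) + 6/(-2)))/11378 + S(-1*(-158))/32310 = (404*(4/(-3) + 6/(-2)))/11378 + (-558 + 6*(-1*(-158)))/32310 = (404*(4*(-1/3) + 6*(-1/2)))*(1/11378) + (-558 + 6*158)*(1/32310) = (404*(-4/3 - 3))*(1/11378) + (-558 + 948)*(1/32310) = (404*(-13/3))*(1/11378) + 390*(1/32310) = -5252/3*1/11378 + 13/1077 = -2626/17067 + 13/1077 = -868777/6127053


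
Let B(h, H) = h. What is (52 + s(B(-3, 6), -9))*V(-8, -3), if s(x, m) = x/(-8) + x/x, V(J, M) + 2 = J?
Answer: -2135/4 ≈ -533.75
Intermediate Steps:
V(J, M) = -2 + J
s(x, m) = 1 - x/8 (s(x, m) = x*(-⅛) + 1 = -x/8 + 1 = 1 - x/8)
(52 + s(B(-3, 6), -9))*V(-8, -3) = (52 + (1 - ⅛*(-3)))*(-2 - 8) = (52 + (1 + 3/8))*(-10) = (52 + 11/8)*(-10) = (427/8)*(-10) = -2135/4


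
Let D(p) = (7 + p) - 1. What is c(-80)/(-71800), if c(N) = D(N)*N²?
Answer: 2368/359 ≈ 6.5961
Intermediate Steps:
D(p) = 6 + p
c(N) = N²*(6 + N) (c(N) = (6 + N)*N² = N²*(6 + N))
c(-80)/(-71800) = ((-80)²*(6 - 80))/(-71800) = (6400*(-74))*(-1/71800) = -473600*(-1/71800) = 2368/359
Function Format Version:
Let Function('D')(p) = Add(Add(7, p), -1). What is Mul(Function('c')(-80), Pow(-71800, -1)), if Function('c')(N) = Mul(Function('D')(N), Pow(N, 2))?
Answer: Rational(2368, 359) ≈ 6.5961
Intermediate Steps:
Function('D')(p) = Add(6, p)
Function('c')(N) = Mul(Pow(N, 2), Add(6, N)) (Function('c')(N) = Mul(Add(6, N), Pow(N, 2)) = Mul(Pow(N, 2), Add(6, N)))
Mul(Function('c')(-80), Pow(-71800, -1)) = Mul(Mul(Pow(-80, 2), Add(6, -80)), Pow(-71800, -1)) = Mul(Mul(6400, -74), Rational(-1, 71800)) = Mul(-473600, Rational(-1, 71800)) = Rational(2368, 359)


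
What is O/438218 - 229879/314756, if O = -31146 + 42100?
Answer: -3741895323/5305067108 ≈ -0.70534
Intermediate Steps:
O = 10954
O/438218 - 229879/314756 = 10954/438218 - 229879/314756 = 10954*(1/438218) - 229879*1/314756 = 5477/219109 - 17683/24212 = -3741895323/5305067108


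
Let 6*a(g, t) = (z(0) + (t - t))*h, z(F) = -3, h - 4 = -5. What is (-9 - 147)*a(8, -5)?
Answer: -78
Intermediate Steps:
h = -1 (h = 4 - 5 = -1)
a(g, t) = 1/2 (a(g, t) = ((-3 + (t - t))*(-1))/6 = ((-3 + 0)*(-1))/6 = (-3*(-1))/6 = (1/6)*3 = 1/2)
(-9 - 147)*a(8, -5) = (-9 - 147)*(1/2) = -156*1/2 = -78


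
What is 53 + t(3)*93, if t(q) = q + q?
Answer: 611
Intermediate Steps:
t(q) = 2*q
53 + t(3)*93 = 53 + (2*3)*93 = 53 + 6*93 = 53 + 558 = 611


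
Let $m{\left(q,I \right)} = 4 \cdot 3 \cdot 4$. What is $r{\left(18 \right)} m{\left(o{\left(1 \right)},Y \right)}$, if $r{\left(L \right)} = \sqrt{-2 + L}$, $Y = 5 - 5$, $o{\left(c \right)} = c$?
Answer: $192$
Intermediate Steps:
$Y = 0$ ($Y = 5 - 5 = 0$)
$m{\left(q,I \right)} = 48$ ($m{\left(q,I \right)} = 12 \cdot 4 = 48$)
$r{\left(18 \right)} m{\left(o{\left(1 \right)},Y \right)} = \sqrt{-2 + 18} \cdot 48 = \sqrt{16} \cdot 48 = 4 \cdot 48 = 192$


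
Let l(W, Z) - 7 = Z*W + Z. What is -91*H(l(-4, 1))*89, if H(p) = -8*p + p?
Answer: 226772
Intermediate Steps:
l(W, Z) = 7 + Z + W*Z (l(W, Z) = 7 + (Z*W + Z) = 7 + (W*Z + Z) = 7 + (Z + W*Z) = 7 + Z + W*Z)
H(p) = -7*p
-91*H(l(-4, 1))*89 = -(-637)*(7 + 1 - 4*1)*89 = -(-637)*(7 + 1 - 4)*89 = -(-637)*4*89 = -91*(-28)*89 = 2548*89 = 226772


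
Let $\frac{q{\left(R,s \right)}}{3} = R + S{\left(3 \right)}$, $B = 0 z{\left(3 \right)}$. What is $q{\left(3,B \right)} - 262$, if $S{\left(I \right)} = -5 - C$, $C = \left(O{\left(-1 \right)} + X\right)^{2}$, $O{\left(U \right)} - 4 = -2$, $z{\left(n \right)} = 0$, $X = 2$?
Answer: $-316$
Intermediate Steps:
$O{\left(U \right)} = 2$ ($O{\left(U \right)} = 4 - 2 = 2$)
$C = 16$ ($C = \left(2 + 2\right)^{2} = 4^{2} = 16$)
$S{\left(I \right)} = -21$ ($S{\left(I \right)} = -5 - 16 = -21$)
$B = 0$ ($B = 0 \cdot 0 = 0$)
$q{\left(R,s \right)} = -63 + 3 R$ ($q{\left(R,s \right)} = 3 \left(R - 21\right) = 3 \left(-21 + R\right) = -63 + 3 R$)
$q{\left(3,B \right)} - 262 = \left(-63 + 3 \cdot 3\right) - 262 = \left(-63 + 9\right) - 262 = -54 - 262 = -316$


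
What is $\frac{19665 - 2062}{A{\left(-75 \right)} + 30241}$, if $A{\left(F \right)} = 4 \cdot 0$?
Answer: $\frac{17603}{30241} \approx 0.58209$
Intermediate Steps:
$A{\left(F \right)} = 0$
$\frac{19665 - 2062}{A{\left(-75 \right)} + 30241} = \frac{19665 - 2062}{0 + 30241} = \frac{17603}{30241}$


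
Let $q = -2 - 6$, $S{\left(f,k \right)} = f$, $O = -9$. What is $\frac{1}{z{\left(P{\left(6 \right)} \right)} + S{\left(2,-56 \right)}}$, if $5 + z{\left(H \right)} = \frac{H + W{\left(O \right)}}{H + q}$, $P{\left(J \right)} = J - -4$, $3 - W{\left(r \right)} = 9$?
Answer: $-1$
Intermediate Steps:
$W{\left(r \right)} = -6$ ($W{\left(r \right)} = 3 - 9 = -6$)
$P{\left(J \right)} = 4 + J$ ($P{\left(J \right)} = J + 4 = 4 + J$)
$q = -8$ ($q = -2 - 6 = -8$)
$z{\left(H \right)} = -5 + \frac{-6 + H}{-8 + H}$ ($z{\left(H \right)} = -5 + \frac{H - 6}{H - 8} = -5 + \frac{-6 + H}{-8 + H}$)
$\frac{1}{z{\left(P{\left(6 \right)} \right)} + S{\left(2,-56 \right)}} = \frac{1}{\frac{2 \left(17 - 2 \left(4 + 6\right)\right)}{-8 + \left(4 + 6\right)} + 2} = \frac{1}{\frac{2 \left(17 - 20\right)}{-8 + 10} + 2} = \frac{1}{\frac{2 \left(17 - 20\right)}{2} + 2} = \frac{1}{2 \cdot \frac{1}{2} \left(-3\right) + 2} = \frac{1}{-3 + 2} = \frac{1}{-1} = -1$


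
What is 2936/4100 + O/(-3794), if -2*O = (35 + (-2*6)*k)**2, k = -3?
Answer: 10736617/7777700 ≈ 1.3804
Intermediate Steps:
O = -5041/2 (O = -(35 - 2*6*(-3))**2/2 = -(35 - 12*(-3))**2/2 = -(35 + 36)**2/2 = -1/2*71**2 = -1/2*5041 = -5041/2 ≈ -2520.5)
2936/4100 + O/(-3794) = 2936/4100 - 5041/2/(-3794) = 2936*(1/4100) - 5041/2*(-1/3794) = 734/1025 + 5041/7588 = 10736617/7777700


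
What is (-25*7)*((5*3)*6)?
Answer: -15750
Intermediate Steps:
(-25*7)*((5*3)*6) = -2625*6 = -175*90 = -15750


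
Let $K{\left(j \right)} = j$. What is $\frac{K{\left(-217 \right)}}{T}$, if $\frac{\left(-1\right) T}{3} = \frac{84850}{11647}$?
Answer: $\frac{2527399}{254550} \approx 9.9289$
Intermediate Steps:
$T = - \frac{254550}{11647}$ ($T = - 3 \cdot \frac{84850}{11647} = - 3 \cdot 84850 \cdot \frac{1}{11647} = \left(-3\right) \frac{84850}{11647} = - \frac{254550}{11647} \approx -21.855$)
$\frac{K{\left(-217 \right)}}{T} = - \frac{217}{- \frac{254550}{11647}} = \left(-217\right) \left(- \frac{11647}{254550}\right) = \frac{2527399}{254550}$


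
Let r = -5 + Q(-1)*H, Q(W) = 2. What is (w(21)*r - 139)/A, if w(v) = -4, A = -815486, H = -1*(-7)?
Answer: 25/116498 ≈ 0.00021460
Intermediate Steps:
H = 7
r = 9 (r = -5 + 2*7 = -5 + 14 = 9)
(w(21)*r - 139)/A = (-4*9 - 139)/(-815486) = (-36 - 139)*(-1/815486) = -175*(-1/815486) = 25/116498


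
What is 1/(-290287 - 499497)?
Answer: -1/789784 ≈ -1.2662e-6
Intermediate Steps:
1/(-290287 - 499497) = 1/(-789784) = -1/789784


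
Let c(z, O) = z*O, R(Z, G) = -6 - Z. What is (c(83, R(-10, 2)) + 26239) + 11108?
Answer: 37679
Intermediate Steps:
c(z, O) = O*z
(c(83, R(-10, 2)) + 26239) + 11108 = ((-6 - 1*(-10))*83 + 26239) + 11108 = ((-6 + 10)*83 + 26239) + 11108 = (4*83 + 26239) + 11108 = (332 + 26239) + 11108 = 26571 + 11108 = 37679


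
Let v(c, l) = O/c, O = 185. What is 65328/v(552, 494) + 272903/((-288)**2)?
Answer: 2991098715919/15344640 ≈ 1.9493e+5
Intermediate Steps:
v(c, l) = 185/c
65328/v(552, 494) + 272903/((-288)**2) = 65328/((185/552)) + 272903/((-288)**2) = 65328/((185*(1/552))) + 272903/82944 = 65328/(185/552) + 272903*(1/82944) = 65328*(552/185) + 272903/82944 = 36061056/185 + 272903/82944 = 2991098715919/15344640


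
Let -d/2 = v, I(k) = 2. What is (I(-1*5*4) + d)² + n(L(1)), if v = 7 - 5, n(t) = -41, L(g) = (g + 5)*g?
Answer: -37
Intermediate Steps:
L(g) = g*(5 + g) (L(g) = (5 + g)*g = g*(5 + g))
v = 2
d = -4 (d = -2*2 = -4)
(I(-1*5*4) + d)² + n(L(1)) = (2 - 4)² - 41 = (-2)² - 41 = 4 - 41 = -37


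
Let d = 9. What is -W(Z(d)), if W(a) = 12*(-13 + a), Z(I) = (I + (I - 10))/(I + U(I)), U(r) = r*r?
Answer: 2324/15 ≈ 154.93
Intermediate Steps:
U(r) = r**2
Z(I) = (-10 + 2*I)/(I + I**2) (Z(I) = (I + (I - 10))/(I + I**2) = (I + (-10 + I))/(I + I**2) = (-10 + 2*I)/(I + I**2))
W(a) = -156 + 12*a
-W(Z(d)) = -(-156 + 12*(2*(-5 + 9)/(9*(1 + 9)))) = -(-156 + 12*(2*(1/9)*4/10)) = -(-156 + 12*(2*(1/9)*(1/10)*4)) = -(-156 + 12*(4/45)) = -(-156 + 16/15) = -1*(-2324/15) = 2324/15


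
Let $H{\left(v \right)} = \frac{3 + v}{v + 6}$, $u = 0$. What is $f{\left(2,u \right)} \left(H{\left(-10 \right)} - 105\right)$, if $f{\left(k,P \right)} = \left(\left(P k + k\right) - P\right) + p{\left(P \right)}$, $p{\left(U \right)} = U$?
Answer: $- \frac{413}{2} \approx -206.5$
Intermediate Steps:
$H{\left(v \right)} = \frac{3 + v}{6 + v}$
$f{\left(k,P \right)} = k + P k$ ($f{\left(k,P \right)} = \left(\left(P k + k\right) - P\right) + P = \left(\left(k + P k\right) - P\right) + P = \left(k - P + P k\right) + P = k + P k$)
$f{\left(2,u \right)} \left(H{\left(-10 \right)} - 105\right) = 2 \left(1 + 0\right) \left(\frac{3 - 10}{6 - 10} - 105\right) = 2 \cdot 1 \left(\frac{1}{-4} \left(-7\right) - 105\right) = 2 \left(\left(- \frac{1}{4}\right) \left(-7\right) - 105\right) = 2 \left(\frac{7}{4} - 105\right) = 2 \left(- \frac{413}{4}\right) = - \frac{413}{2}$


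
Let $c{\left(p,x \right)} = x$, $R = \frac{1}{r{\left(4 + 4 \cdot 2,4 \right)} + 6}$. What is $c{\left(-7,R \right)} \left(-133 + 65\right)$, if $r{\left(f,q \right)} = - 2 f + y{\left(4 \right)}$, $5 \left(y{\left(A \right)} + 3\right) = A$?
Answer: $\frac{340}{101} \approx 3.3663$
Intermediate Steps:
$y{\left(A \right)} = -3 + \frac{A}{5}$
$r{\left(f,q \right)} = - \frac{11}{5} - 2 f$ ($r{\left(f,q \right)} = - 2 f + \left(-3 + \frac{1}{5} \cdot 4\right) = - 2 f + \left(-3 + \frac{4}{5}\right) = - 2 f - \frac{11}{5} = - \frac{11}{5} - 2 f$)
$R = - \frac{5}{101}$ ($R = \frac{1}{\left(- \frac{11}{5} - 2 \left(4 + 4 \cdot 2\right)\right) + 6} = \frac{1}{\left(- \frac{11}{5} - 2 \left(4 + 8\right)\right) + 6} = \frac{1}{\left(- \frac{11}{5} - 24\right) + 6} = \frac{1}{- \frac{131}{5} + 6} = \frac{1}{- \frac{101}{5}} = - \frac{5}{101} \approx -0.049505$)
$c{\left(-7,R \right)} \left(-133 + 65\right) = - \frac{5 \left(-133 + 65\right)}{101} = \left(- \frac{5}{101}\right) \left(-68\right) = \frac{340}{101}$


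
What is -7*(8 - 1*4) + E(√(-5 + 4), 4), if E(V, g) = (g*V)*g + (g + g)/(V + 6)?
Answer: -988/37 + 584*I/37 ≈ -26.703 + 15.784*I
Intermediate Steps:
E(V, g) = V*g² + 2*g/(6 + V) (E(V, g) = (V*g)*g + (2*g)/(6 + V) = V*g² + 2*g/(6 + V))
-7*(8 - 1*4) + E(√(-5 + 4), 4) = -7*(8 - 1*4) + 4*(2 + 4*(√(-5 + 4))² + 6*√(-5 + 4)*4)/(6 + √(-5 + 4)) = -7*(8 - 4) + 4*(2 + 4*(√(-1))² + 6*√(-1)*4)/(6 + √(-1)) = -7*4 + 4*(2 + 4*I² + 6*I*4)/(6 + I) = -28 + 4*((6 - I)/37)*(2 + 4*(-1) + 24*I) = -28 + 4*((6 - I)/37)*(2 - 4 + 24*I) = -28 + 4*((6 - I)/37)*(-2 + 24*I) = -28 + 4*(-2 + 24*I)*(6 - I)/37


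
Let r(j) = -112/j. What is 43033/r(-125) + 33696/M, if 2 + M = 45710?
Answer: 1576107817/32816 ≈ 48029.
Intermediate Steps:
M = 45708 (M = -2 + 45710 = 45708)
43033/r(-125) + 33696/M = 43033/((-112/(-125))) + 33696/45708 = 43033/((-112*(-1/125))) + 33696*(1/45708) = 43033/(112/125) + 216/293 = 43033*(125/112) + 216/293 = 5379125/112 + 216/293 = 1576107817/32816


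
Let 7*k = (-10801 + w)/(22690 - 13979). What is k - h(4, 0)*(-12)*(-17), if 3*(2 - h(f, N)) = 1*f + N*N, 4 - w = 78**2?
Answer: -8309753/60977 ≈ -136.28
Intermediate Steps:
w = -6080 (w = 4 - 1*78**2 = 4 - 1*6084 = 4 - 6084 = -6080)
h(f, N) = 2 - f/3 - N**2/3 (h(f, N) = 2 - (1*f + N*N)/3 = 2 - (f + N**2)/3 = 2 + (-f/3 - N**2/3) = 2 - f/3 - N**2/3)
k = -16881/60977 (k = ((-10801 - 6080)/(22690 - 13979))/7 = (-16881/8711)/7 = (-16881*1/8711)/7 = (1/7)*(-16881/8711) = -16881/60977 ≈ -0.27684)
k - h(4, 0)*(-12)*(-17) = -16881/60977 - (2 - 1/3*4 - 1/3*0**2)*(-12)*(-17) = -16881/60977 - (2 - 4/3 - 1/3*0)*(-12)*(-17) = -16881/60977 - (2 - 4/3 + 0)*(-12)*(-17) = -16881/60977 - (2/3)*(-12)*(-17) = -16881/60977 - (-8)*(-17) = -16881/60977 - 1*136 = -16881/60977 - 136 = -8309753/60977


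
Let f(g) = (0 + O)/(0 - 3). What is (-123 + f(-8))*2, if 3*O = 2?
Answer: -2218/9 ≈ -246.44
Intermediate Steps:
O = ⅔ (O = (⅓)*2 = ⅔ ≈ 0.66667)
f(g) = -2/9 (f(g) = (0 + ⅔)/(0 - 3) = (⅔)/(-3) = (⅔)*(-⅓) = -2/9)
(-123 + f(-8))*2 = (-123 - 2/9)*2 = -1109/9*2 = -2218/9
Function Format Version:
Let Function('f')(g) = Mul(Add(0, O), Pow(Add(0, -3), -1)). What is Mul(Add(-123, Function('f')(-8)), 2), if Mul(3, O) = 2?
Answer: Rational(-2218, 9) ≈ -246.44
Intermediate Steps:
O = Rational(2, 3) (O = Mul(Rational(1, 3), 2) = Rational(2, 3) ≈ 0.66667)
Function('f')(g) = Rational(-2, 9) (Function('f')(g) = Mul(Add(0, Rational(2, 3)), Pow(Add(0, -3), -1)) = Mul(Rational(2, 3), Pow(-3, -1)) = Mul(Rational(2, 3), Rational(-1, 3)) = Rational(-2, 9))
Mul(Add(-123, Function('f')(-8)), 2) = Mul(Add(-123, Rational(-2, 9)), 2) = Mul(Rational(-1109, 9), 2) = Rational(-2218, 9)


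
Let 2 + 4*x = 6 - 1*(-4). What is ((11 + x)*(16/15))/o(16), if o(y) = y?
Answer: 13/15 ≈ 0.86667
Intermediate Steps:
x = 2 (x = -½ + (6 - 1*(-4))/4 = -½ + (6 + 4)/4 = -½ + (¼)*10 = -½ + 5/2 = 2)
((11 + x)*(16/15))/o(16) = ((11 + 2)*(16/15))/16 = (13*(16*(1/15)))*(1/16) = (13*(16/15))*(1/16) = (208/15)*(1/16) = 13/15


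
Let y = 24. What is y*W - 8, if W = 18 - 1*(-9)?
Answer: 640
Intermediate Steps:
W = 27 (W = 18 + 9 = 27)
y*W - 8 = 24*27 - 8 = 648 - 8 = 640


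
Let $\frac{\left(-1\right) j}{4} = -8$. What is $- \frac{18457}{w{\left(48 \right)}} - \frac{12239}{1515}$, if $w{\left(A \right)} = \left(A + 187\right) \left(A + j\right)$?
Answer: $- \frac{51611111}{5696400} \approx -9.0603$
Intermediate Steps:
$j = 32$ ($j = \left(-4\right) \left(-8\right) = 32$)
$w{\left(A \right)} = \left(32 + A\right) \left(187 + A\right)$ ($w{\left(A \right)} = \left(A + 187\right) \left(A + 32\right) = \left(187 + A\right) \left(32 + A\right) = \left(32 + A\right) \left(187 + A\right)$)
$- \frac{18457}{w{\left(48 \right)}} - \frac{12239}{1515} = - \frac{18457}{5984 + 48^{2} + 219 \cdot 48} - \frac{12239}{1515} = - \frac{18457}{5984 + 2304 + 10512} - \frac{12239}{1515} = - \frac{18457}{18800} - \frac{12239}{1515} = - \frac{51611111}{5696400}$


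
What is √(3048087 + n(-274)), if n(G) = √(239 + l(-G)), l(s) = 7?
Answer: √(3048087 + √246) ≈ 1745.9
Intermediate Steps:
n(G) = √246 (n(G) = √(239 + 7) = √246)
√(3048087 + n(-274)) = √(3048087 + √246)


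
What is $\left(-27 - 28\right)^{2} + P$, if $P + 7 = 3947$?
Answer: $6965$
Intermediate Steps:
$P = 3940$ ($P = -7 + 3947 = 3940$)
$\left(-27 - 28\right)^{2} + P = \left(-27 - 28\right)^{2} + 3940 = \left(-55\right)^{2} + 3940 = 3025 + 3940 = 6965$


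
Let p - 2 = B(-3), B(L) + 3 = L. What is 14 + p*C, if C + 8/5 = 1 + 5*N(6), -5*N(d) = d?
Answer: 202/5 ≈ 40.400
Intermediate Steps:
B(L) = -3 + L
p = -4 (p = 2 + (-3 - 3) = 2 - 6 = -4)
N(d) = -d/5
C = -33/5 (C = -8/5 + (1 + 5*(-⅕*6)) = -8/5 + (1 + 5*(-6/5)) = -8/5 + (1 - 6) = -8/5 - 5 = -33/5 ≈ -6.6000)
14 + p*C = 14 - 4*(-33/5) = 14 + 132/5 = 202/5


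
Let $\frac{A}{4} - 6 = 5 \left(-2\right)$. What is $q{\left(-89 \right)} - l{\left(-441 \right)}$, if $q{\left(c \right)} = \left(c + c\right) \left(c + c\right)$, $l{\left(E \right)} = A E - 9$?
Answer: $24637$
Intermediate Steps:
$A = -16$ ($A = 24 + 4 \cdot 5 \left(-2\right) = 24 + 4 \left(-10\right) = 24 - 40 = -16$)
$l{\left(E \right)} = -9 - 16 E$ ($l{\left(E \right)} = - 16 E - 9 = -9 - 16 E$)
$q{\left(c \right)} = 4 c^{2}$ ($q{\left(c \right)} = 2 c 2 c = 4 c^{2}$)
$q{\left(-89 \right)} - l{\left(-441 \right)} = 4 \left(-89\right)^{2} - \left(-9 - -7056\right) = 4 \cdot 7921 - \left(-9 + 7056\right) = 31684 - 7047 = 24637$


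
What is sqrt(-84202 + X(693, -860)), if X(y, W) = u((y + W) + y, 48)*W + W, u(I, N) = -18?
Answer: I*sqrt(69582) ≈ 263.78*I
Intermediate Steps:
X(y, W) = -17*W (X(y, W) = -18*W + W = -17*W)
sqrt(-84202 + X(693, -860)) = sqrt(-84202 - 17*(-860)) = sqrt(-84202 + 14620) = sqrt(-69582) = I*sqrt(69582)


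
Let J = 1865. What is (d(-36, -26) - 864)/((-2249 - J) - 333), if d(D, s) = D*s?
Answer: -72/4447 ≈ -0.016191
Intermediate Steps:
(d(-36, -26) - 864)/((-2249 - J) - 333) = (-36*(-26) - 864)/((-2249 - 1*1865) - 333) = (936 - 864)/((-2249 - 1865) - 333) = 72/(-4114 - 333) = 72/(-4447) = 72*(-1/4447) = -72/4447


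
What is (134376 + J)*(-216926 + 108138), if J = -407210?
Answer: 29681065192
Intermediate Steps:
(134376 + J)*(-216926 + 108138) = (134376 - 407210)*(-216926 + 108138) = -272834*(-108788) = 29681065192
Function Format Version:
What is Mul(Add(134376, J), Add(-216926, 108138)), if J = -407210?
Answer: 29681065192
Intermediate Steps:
Mul(Add(134376, J), Add(-216926, 108138)) = Mul(Add(134376, -407210), Add(-216926, 108138)) = Mul(-272834, -108788) = 29681065192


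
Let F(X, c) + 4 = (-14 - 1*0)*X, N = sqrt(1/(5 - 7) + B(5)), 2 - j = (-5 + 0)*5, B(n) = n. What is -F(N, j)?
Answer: 4 + 21*sqrt(2) ≈ 33.698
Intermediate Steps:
j = 27 (j = 2 - (-5 + 0)*5 = 2 - (-5)*5 = 2 - 1*(-25) = 2 + 25 = 27)
N = 3*sqrt(2)/2 (N = sqrt(1/(5 - 7) + 5) = sqrt(1/(-2) + 5) = sqrt(-1/2 + 5) = sqrt(9/2) = 3*sqrt(2)/2 ≈ 2.1213)
F(X, c) = -4 - 14*X (F(X, c) = -4 + (-14 - 1*0)*X = -4 + (-14 + 0)*X = -4 - 14*X)
-F(N, j) = -(-4 - 21*sqrt(2)) = 4 + 21*sqrt(2)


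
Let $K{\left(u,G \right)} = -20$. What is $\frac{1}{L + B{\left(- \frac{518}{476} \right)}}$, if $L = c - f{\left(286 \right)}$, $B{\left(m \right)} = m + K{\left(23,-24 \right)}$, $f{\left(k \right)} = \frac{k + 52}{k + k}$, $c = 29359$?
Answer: $\frac{187}{5486079} \approx 3.4086 \cdot 10^{-5}$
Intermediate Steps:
$f{\left(k \right)} = \frac{52 + k}{2 k}$
$B{\left(m \right)} = -20 + m$ ($B{\left(m \right)} = m - 20 = -20 + m$)
$L = \frac{645885}{22}$ ($L = 29359 - \frac{52 + 286}{2 \cdot 286} = 29359 - \frac{1}{2} \cdot \frac{1}{286} \cdot 338 = 29359 - \frac{13}{22} = \frac{645885}{22} \approx 29358.0$)
$\frac{1}{L + B{\left(- \frac{518}{476} \right)}} = \frac{1}{\frac{645885}{22} - \left(20 + \frac{518}{476}\right)} = \frac{1}{\frac{645885}{22} - \frac{717}{34}} = \frac{1}{\frac{5486079}{187}} = \frac{187}{5486079}$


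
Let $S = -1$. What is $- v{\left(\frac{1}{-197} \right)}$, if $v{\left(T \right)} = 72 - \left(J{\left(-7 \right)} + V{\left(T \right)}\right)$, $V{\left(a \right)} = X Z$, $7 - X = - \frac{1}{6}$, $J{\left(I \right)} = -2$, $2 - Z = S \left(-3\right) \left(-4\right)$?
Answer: $\frac{79}{3} \approx 26.333$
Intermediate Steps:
$Z = 14$ ($Z = 2 - \left(-1\right) \left(-3\right) \left(-4\right) = 2 - 3 \left(-4\right) = 2 - -12 = 2 + 12 = 14$)
$X = \frac{43}{6}$ ($X = 7 - - \frac{1}{6} = 7 + \frac{1}{6} = \frac{43}{6} \approx 7.1667$)
$V{\left(a \right)} = \frac{301}{3}$ ($V{\left(a \right)} = \frac{43}{6} \cdot 14 = \frac{301}{3}$)
$v{\left(T \right)} = - \frac{79}{3}$ ($v{\left(T \right)} = 72 - \left(-2 + \frac{301}{3}\right) = 72 - \frac{295}{3} = - \frac{79}{3}$)
$- v{\left(\frac{1}{-197} \right)} = \left(-1\right) \left(- \frac{79}{3}\right) = \frac{79}{3}$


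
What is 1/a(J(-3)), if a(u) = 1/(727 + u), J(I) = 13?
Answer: 740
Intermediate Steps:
1/a(J(-3)) = 1/(1/(727 + 13)) = 1/(1/740) = 740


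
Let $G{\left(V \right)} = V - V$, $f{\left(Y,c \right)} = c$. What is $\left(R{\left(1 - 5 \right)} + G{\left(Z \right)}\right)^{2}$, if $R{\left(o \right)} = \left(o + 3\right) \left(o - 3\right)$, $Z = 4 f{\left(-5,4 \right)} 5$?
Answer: $49$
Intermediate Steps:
$Z = 80$ ($Z = 4 \cdot 4 \cdot 5 = 16 \cdot 5 = 80$)
$R{\left(o \right)} = \left(-3 + o\right) \left(3 + o\right)$ ($R{\left(o \right)} = \left(3 + o\right) \left(-3 + o\right) = \left(-3 + o\right) \left(3 + o\right)$)
$G{\left(V \right)} = 0$
$\left(R{\left(1 - 5 \right)} + G{\left(Z \right)}\right)^{2} = \left(\left(-9 + \left(1 - 5\right)^{2}\right) + 0\right)^{2} = \left(\left(-9 + \left(-4\right)^{2}\right) + 0\right)^{2} = \left(\left(-9 + 16\right) + 0\right)^{2} = \left(7 + 0\right)^{2} = 7^{2} = 49$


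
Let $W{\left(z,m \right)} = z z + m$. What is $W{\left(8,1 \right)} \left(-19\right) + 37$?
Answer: $-1198$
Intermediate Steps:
$W{\left(z,m \right)} = m + z^{2}$ ($W{\left(z,m \right)} = z^{2} + m = m + z^{2}$)
$W{\left(8,1 \right)} \left(-19\right) + 37 = \left(1 + 8^{2}\right) \left(-19\right) + 37 = \left(1 + 64\right) \left(-19\right) + 37 = 65 \left(-19\right) + 37 = -1235 + 37 = -1198$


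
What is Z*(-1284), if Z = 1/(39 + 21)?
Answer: -107/5 ≈ -21.400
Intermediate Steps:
Z = 1/60 ≈ 0.016667
Z*(-1284) = (1/60)*(-1284) = -107/5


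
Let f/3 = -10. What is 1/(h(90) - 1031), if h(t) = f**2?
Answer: -1/131 ≈ -0.0076336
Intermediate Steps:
f = -30 (f = 3*(-10) = -30)
h(t) = 900 (h(t) = (-30)**2 = 900)
1/(h(90) - 1031) = 1/(900 - 1031) = 1/(-131) = -1/131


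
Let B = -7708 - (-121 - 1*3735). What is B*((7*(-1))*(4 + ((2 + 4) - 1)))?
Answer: 242676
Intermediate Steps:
B = -3852 (B = -7708 - (-121 - 3735) = -7708 - 1*(-3856) = -7708 + 3856 = -3852)
B*((7*(-1))*(4 + ((2 + 4) - 1))) = -3852*7*(-1)*(4 + ((2 + 4) - 1)) = -(-26964)*(4 + (6 - 1)) = -(-26964)*(4 + 5) = -(-26964)*9 = -3852*(-63) = 242676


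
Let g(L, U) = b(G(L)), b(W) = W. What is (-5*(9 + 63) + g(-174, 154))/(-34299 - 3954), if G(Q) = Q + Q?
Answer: 236/12751 ≈ 0.018508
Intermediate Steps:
G(Q) = 2*Q
g(L, U) = 2*L
(-5*(9 + 63) + g(-174, 154))/(-34299 - 3954) = (-5*(9 + 63) + 2*(-174))/(-34299 - 3954) = (-5*72 - 348)/(-38253) = (-360 - 348)*(-1/38253) = -708*(-1/38253) = 236/12751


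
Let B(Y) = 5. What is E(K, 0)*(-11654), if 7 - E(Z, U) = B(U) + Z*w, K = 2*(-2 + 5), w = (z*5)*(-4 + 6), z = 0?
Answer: -23308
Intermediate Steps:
w = 0 (w = (0*5)*(-4 + 6) = 0*2 = 0)
K = 6 (K = 2*3 = 6)
E(Z, U) = 2 (E(Z, U) = 7 - (5 + Z*0) = 7 - (5 + 0) = 7 - 1*5 = 7 - 5 = 2)
E(K, 0)*(-11654) = 2*(-11654) = -23308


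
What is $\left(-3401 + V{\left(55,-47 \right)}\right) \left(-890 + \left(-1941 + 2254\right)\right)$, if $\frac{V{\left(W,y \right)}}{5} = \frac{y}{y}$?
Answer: $1959492$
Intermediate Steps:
$V{\left(W,y \right)} = 5$ ($V{\left(W,y \right)} = 5 \frac{y}{y} = 5 \cdot 1 = 5$)
$\left(-3401 + V{\left(55,-47 \right)}\right) \left(-890 + \left(-1941 + 2254\right)\right) = \left(-3401 + 5\right) \left(-890 + \left(-1941 + 2254\right)\right) = - 3396 \left(-890 + 313\right) = \left(-3396\right) \left(-577\right) = 1959492$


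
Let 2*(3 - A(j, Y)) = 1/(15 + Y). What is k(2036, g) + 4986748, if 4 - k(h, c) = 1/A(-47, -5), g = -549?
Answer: 294218348/59 ≈ 4.9868e+6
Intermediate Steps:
A(j, Y) = 3 - 1/(2*(15 + Y))
k(h, c) = 216/59 (k(h, c) = 4 - 1/((89 + 6*(-5))/(2*(15 - 5))) = 4 - 1/((½)*(89 - 30)/10) = 4 - 1/((½)*(⅒)*59) = 4 - 1/59/20 = 4 - 1*20/59 = 4 - 20/59 = 216/59)
k(2036, g) + 4986748 = 216/59 + 4986748 = 294218348/59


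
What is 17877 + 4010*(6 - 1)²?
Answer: 118127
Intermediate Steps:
17877 + 4010*(6 - 1)² = 17877 + 4010*5² = 17877 + 4010*25 = 17877 + 100250 = 118127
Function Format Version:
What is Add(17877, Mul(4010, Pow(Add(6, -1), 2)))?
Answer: 118127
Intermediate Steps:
Add(17877, Mul(4010, Pow(Add(6, -1), 2))) = Add(17877, Mul(4010, Pow(5, 2))) = Add(17877, Mul(4010, 25)) = Add(17877, 100250) = 118127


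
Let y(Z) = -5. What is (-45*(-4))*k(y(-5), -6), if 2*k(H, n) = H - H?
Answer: 0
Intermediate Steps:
k(H, n) = 0 (k(H, n) = (H - H)/2 = (½)*0 = 0)
(-45*(-4))*k(y(-5), -6) = -45*(-4)*0 = 180*0 = 0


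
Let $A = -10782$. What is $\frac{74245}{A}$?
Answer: $- \frac{74245}{10782} \approx -6.886$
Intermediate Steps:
$\frac{74245}{A} = \frac{74245}{-10782} = 74245 \left(- \frac{1}{10782}\right) = - \frac{74245}{10782}$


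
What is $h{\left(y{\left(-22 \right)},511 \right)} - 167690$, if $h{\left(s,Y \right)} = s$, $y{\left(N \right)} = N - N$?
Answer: $-167690$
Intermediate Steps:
$y{\left(N \right)} = 0$
$h{\left(y{\left(-22 \right)},511 \right)} - 167690 = 0 - 167690 = -167690$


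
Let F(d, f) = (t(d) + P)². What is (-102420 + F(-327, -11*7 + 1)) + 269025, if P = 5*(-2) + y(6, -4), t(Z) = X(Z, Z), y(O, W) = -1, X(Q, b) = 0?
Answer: 166726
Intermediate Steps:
t(Z) = 0
P = -11 (P = 5*(-2) - 1 = -10 - 1 = -11)
F(d, f) = 121 (F(d, f) = (0 - 11)² = (-11)² = 121)
(-102420 + F(-327, -11*7 + 1)) + 269025 = (-102420 + 121) + 269025 = -102299 + 269025 = 166726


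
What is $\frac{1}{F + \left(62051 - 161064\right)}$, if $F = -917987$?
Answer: $- \frac{1}{1017000} \approx -9.8328 \cdot 10^{-7}$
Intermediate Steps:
$\frac{1}{F + \left(62051 - 161064\right)} = \frac{1}{-917987 + \left(62051 - 161064\right)} = \frac{1}{-917987 - 99013} = \frac{1}{-1017000} = - \frac{1}{1017000}$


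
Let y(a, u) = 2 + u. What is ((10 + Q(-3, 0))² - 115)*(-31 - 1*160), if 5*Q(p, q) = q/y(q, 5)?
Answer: 2865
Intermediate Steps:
Q(p, q) = q/35 (Q(p, q) = (q/(2 + 5))/5 = (q/7)/5 = q/35)
((10 + Q(-3, 0))² - 115)*(-31 - 1*160) = ((10 + (1/35)*0)² - 115)*(-31 - 1*160) = ((10 + 0)² - 115)*(-31 - 160) = (10² - 115)*(-191) = (100 - 115)*(-191) = -15*(-191) = 2865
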